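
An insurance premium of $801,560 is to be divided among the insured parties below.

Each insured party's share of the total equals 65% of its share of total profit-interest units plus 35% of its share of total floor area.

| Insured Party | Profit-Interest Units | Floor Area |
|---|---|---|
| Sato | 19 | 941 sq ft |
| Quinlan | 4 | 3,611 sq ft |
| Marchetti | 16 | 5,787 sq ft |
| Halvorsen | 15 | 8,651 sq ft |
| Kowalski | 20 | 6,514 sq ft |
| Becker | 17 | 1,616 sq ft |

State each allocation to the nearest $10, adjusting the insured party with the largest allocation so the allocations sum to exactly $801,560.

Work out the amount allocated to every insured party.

Sato: $118,520 | Quinlan: $60,260 | Marchetti: $151,470 | Halvorsen: $175,370 | Kowalski: $181,890 | Becker: $114,050

Totals — profit-interest units 91, floor area 27,120.
Composite weights (65% profit-interest units + 35% floor area): Sato 0.1479; Quinlan 0.0752; Marchetti 0.1890; Halvorsen 0.2188; Kowalski 0.2269; Becker 0.1423.
Raw shares: Sato 118,517.43; Quinlan 60,256.12; Marchetti 151,471.15; Halvorsen 175,372.71; Kowalski 181,893.40; Becker 114,049.19.
Rounded to nearest $10: Sato $118,520; Quinlan $60,260; Marchetti $151,470; Halvorsen $175,370; Kowalski $181,890; Becker $114,050. Sum = $801,560.
Sum already equals the total — no adjustment.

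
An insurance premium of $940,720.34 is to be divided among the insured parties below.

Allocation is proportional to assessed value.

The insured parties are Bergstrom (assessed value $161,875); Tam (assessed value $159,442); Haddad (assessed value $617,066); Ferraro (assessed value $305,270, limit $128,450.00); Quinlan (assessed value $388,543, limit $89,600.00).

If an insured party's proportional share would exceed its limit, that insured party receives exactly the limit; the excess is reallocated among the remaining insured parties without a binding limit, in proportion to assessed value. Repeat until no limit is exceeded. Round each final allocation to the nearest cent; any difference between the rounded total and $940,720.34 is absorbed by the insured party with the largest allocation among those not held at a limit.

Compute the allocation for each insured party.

Combined assessed value = 1,632,196.
Pro-rata shares before constraints: Bergstrom 93,297.0704; Tam 91,894.8046; Haddad 355,647.5676; Ferraro 175,943.1454; Quinlan 223,937.7520.
Held at cap: Ferraro ($128,450.00), Quinlan ($89,600.00); residual $722,670.34 reallocated over remaining assessed value 938,383.
Shares after redistribution: Bergstrom 124,663.6622 → $124,663.66; Tam 122,789.9529 → $122,789.95; Haddad 475,216.72496 → $475,216.72.
Rounding difference +$0.01 applied to Haddad → $475,216.73.

Bergstrom: $124,663.66; Tam: $122,789.95; Haddad: $475,216.73; Ferraro: $128,450.00; Quinlan: $89,600.00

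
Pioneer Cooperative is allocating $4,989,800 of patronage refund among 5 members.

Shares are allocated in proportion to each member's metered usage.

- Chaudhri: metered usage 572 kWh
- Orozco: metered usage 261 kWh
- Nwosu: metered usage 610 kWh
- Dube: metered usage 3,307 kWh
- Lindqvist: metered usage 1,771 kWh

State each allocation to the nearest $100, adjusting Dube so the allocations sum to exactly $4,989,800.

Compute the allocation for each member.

Chaudhri: $437,700 | Orozco: $199,700 | Nwosu: $466,800 | Dube: $2,530,400 | Lindqvist: $1,355,200

Metered usage total: 6,521.
Raw shares: Chaudhri 572/6,521 × $4,989,800 = 437,688.33; Orozco 261/6,521 × $4,989,800 = 199,714.43; Nwosu 610/6,521 × $4,989,800 = 466,765.53; Dube 3,307/6,521 × $4,989,800 = 2,530,481.31; Lindqvist 1,771/6,521 × $4,989,800 = 1,355,150.41.
At nearest $100: Chaudhri $437,700; Orozco $199,700; Nwosu $466,800; Dube $2,530,500; Lindqvist $1,355,200. Sum = $4,989,900.
Difference $4,989,800 − $4,989,900 = −$100 applied to Dube: Dube becomes $2,530,400.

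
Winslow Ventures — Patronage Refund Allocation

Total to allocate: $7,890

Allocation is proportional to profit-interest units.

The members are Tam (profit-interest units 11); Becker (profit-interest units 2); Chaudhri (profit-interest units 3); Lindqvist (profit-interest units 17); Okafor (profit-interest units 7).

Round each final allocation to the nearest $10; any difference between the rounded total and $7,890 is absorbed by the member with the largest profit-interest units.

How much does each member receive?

Sum of profit-interest units: 40.
Unrounded shares: Tam 11/40 × $7,890 = 2,169.75; Becker 2/40 × $7,890 = 394.50; Chaudhri 3/40 × $7,890 = 591.75; Lindqvist 17/40 × $7,890 = 3,353.25; Okafor 7/40 × $7,890 = 1,380.75.
At nearest $10: Tam $2,170; Becker $390; Chaudhri $590; Lindqvist $3,350; Okafor $1,380. Sum = $7,880.
Difference $7,890 − $7,880 = +$10 applied to largest profit-interest units (Lindqvist): Lindqvist becomes $3,360.

Tam: $2,170; Becker: $390; Chaudhri: $590; Lindqvist: $3,360; Okafor: $1,380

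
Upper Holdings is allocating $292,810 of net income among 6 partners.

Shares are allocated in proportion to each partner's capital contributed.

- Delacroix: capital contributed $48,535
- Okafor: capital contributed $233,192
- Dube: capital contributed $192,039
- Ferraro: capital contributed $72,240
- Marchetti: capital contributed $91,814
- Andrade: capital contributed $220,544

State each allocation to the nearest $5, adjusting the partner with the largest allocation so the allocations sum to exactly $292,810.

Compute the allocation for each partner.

Delacroix: $16,555 | Okafor: $79,545 | Dube: $65,510 | Ferraro: $24,645 | Marchetti: $31,320 | Andrade: $75,235

Capital contributed total: 858,364.
Proportional shares: Delacroix 48,535/858,364 × $292,810 = 16,556.53; Okafor 233,192/858,364 × $292,810 = 79,547.78; Dube 192,039/858,364 × $292,810 = 65,509.43; Ferraro 72,240/858,364 × $292,810 = 24,642.92; Marchetti 91,814/858,364 × $292,810 = 31,320.11; Andrade 220,544/858,364 × $292,810 = 75,233.22.
At nearest $5: Delacroix $16,555; Okafor $79,550; Dube $65,510; Ferraro $24,645; Marchetti $31,320; Andrade $75,235. Sum = $292,815.
Difference $292,810 − $292,815 = −$5 applied to largest allocation (Okafor): Okafor becomes $79,545.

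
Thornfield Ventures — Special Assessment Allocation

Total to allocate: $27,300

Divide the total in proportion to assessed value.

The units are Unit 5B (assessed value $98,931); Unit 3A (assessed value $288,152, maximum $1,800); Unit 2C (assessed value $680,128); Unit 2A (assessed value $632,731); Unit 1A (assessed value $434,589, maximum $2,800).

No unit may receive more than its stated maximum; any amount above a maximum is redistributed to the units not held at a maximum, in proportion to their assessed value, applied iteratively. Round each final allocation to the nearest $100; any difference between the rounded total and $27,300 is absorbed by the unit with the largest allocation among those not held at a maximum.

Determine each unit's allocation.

Unit 5B: $1,600 · Unit 3A: $1,800 · Unit 2C: $10,900 · Unit 2A: $10,200 · Unit 1A: $2,800

Assessed value total: 2,134,531.
Pro-rata shares before constraints: Unit 5B 1,265.30; Unit 3A 3,685.38; Unit 2C 8,698.63; Unit 2A 8,092.44; Unit 1A 5,558.26.
Held at cap: Unit 3A ($1,800), Unit 1A ($2,800); remaining pool $22,700 reallocated over remaining assessed value 1,411,790.
Redistributed shares: Unit 5B 1,590.70 → $1,600; Unit 2C 10,935.70 → $10,900; Unit 2A 10,173.60 → $10,200.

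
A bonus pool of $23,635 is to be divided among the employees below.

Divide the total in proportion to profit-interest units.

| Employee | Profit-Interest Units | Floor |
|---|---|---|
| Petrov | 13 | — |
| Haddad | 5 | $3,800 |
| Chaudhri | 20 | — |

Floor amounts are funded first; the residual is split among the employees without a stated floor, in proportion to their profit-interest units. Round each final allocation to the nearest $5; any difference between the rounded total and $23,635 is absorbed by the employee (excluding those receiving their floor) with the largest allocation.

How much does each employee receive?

Guaranteed amounts: Haddad $3,800. Remaining pool $19,835.
Remaining pool split over remaining profit-interest units 33: Petrov 7,813.79 → $7,815; Chaudhri 12,021.21 → $12,020.

Petrov: $7,815 | Haddad: $3,800 | Chaudhri: $12,020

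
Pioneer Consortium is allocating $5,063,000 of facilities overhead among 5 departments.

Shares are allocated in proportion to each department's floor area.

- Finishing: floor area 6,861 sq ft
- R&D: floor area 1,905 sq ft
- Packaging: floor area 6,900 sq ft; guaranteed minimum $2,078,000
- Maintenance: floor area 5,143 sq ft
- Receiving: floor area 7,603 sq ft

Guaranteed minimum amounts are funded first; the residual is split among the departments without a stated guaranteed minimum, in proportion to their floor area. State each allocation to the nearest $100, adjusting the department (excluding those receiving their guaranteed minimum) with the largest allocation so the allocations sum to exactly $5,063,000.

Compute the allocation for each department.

Finishing: $952,000; R&D: $264,300; Packaging: $2,078,000; Maintenance: $713,600; Receiving: $1,055,100

Guaranteed amounts: Packaging $2,078,000. Residual $2,985,000.
Residual split over remaining floor area 21,512: Finishing 952,030.73 → $952,000; R&D 264,337.35 → $264,300; Maintenance 713,641.46 → $713,600; Receiving 1,054,990.47 → $1,055,000.
Rounding difference +$100 applied to Receiving → $1,055,100.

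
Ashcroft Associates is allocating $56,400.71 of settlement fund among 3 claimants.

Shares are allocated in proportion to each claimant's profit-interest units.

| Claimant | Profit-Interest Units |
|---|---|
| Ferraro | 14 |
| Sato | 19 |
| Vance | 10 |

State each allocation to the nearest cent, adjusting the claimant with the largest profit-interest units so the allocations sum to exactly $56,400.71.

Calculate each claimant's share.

Ferraro: $18,363.02; Sato: $24,921.25; Vance: $13,116.44

Profit-interest units total: 14 + 19 + 10 = 43.
Unrounded shares: Ferraro 18,363.0219; Sato 24,921.2440; Vance 13,116.4442.
After rounding (cent): Ferraro $18,363.02; Sato $24,921.24; Vance $13,116.44. Sum = $56,400.70.
Difference $56,400.71 − $56,400.70 = +$0.01 applied to largest profit-interest units (Sato): Sato becomes $24,921.25.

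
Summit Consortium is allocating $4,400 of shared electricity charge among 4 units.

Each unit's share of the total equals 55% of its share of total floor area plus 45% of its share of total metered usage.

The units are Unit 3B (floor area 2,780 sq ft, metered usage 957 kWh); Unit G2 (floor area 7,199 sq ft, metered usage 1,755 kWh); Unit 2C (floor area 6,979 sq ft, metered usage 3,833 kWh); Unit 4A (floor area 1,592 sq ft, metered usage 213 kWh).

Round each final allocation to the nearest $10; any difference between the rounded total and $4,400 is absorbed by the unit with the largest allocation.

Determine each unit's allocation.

Unit 3B: $640 · Unit G2: $1,450 · Unit 2C: $2,040 · Unit 4A: $270

Totals — floor area 18,550, metered usage 6,758.
Combined weights (55% floor area + 45% metered usage): Unit 3B 0.1462; Unit G2 0.3303; Unit 2C 0.4622; Unit 4A 0.0614.
Unrounded shares: Unit 3B 643.06; Unit G2 1,453.36; Unit 2C 2,033.48; Unit 4A 270.10.
After rounding ($10): Unit 3B $640; Unit G2 $1,450; Unit 2C $2,030; Unit 4A $270. Sum = $4,390.
Difference $4,400 − $4,390 = +$10 applied to largest allocation (Unit 2C): Unit 2C becomes $2,040.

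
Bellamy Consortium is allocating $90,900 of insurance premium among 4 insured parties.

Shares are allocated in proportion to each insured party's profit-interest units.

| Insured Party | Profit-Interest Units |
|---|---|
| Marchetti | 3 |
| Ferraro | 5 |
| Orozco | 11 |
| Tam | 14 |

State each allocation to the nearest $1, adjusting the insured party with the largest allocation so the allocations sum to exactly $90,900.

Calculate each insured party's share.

Marchetti: $8,264 · Ferraro: $13,773 · Orozco: $30,300 · Tam: $38,563

Sum of profit-interest units: 33.
Proportional shares: Marchetti 3/33 × $90,900 = 8,263.64; Ferraro 5/33 × $90,900 = 13,772.73; Orozco 11/33 × $90,900 = 30,300.00; Tam 14/33 × $90,900 = 38,563.64.
Rounded to nearest $1: Marchetti $8,264; Ferraro $13,773; Orozco $30,300; Tam $38,564. Sum = $90,901.
Difference $90,900 − $90,901 = −$1 applied to largest allocation (Tam): Tam becomes $38,563.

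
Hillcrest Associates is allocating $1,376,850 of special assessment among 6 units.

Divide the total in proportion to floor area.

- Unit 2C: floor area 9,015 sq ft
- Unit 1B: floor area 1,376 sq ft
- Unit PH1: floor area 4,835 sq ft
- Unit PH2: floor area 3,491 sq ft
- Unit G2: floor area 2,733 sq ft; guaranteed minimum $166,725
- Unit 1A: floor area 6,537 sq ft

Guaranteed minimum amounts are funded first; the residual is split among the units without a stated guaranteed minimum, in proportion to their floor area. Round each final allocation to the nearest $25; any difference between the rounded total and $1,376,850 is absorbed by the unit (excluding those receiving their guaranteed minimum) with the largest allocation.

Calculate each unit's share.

Unit 2C: $432,000 | Unit 1B: $65,925 | Unit PH1: $231,675 | Unit PH2: $167,275 | Unit G2: $166,725 | Unit 1A: $313,250

Fund the minimums — Unit G2 $166,725. Balance $1,210,125.
Balance split over remaining floor area 25,254: Unit 2C 431,982.14 → $431,975; Unit 1B 65,935.38 → $65,925; Unit PH1 231,684.26 → $231,675; Unit PH2 167,282.27 → $167,275; Unit 1A 313,240.96 → $313,250.
Rounding difference +$25 applied to Unit 2C → $432,000.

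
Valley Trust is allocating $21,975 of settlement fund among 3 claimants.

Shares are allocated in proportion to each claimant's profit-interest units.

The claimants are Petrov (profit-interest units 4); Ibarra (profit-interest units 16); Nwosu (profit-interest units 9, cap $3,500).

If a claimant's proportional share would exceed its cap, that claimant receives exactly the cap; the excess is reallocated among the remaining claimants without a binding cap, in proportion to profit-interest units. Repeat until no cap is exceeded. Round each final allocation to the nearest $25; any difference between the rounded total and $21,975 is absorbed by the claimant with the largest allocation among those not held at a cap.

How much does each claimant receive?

Sum of profit-interest units: 29.
Pro-rata shares before constraints: Petrov 3,031.03; Ibarra 12,124.14; Nwosu 6,819.83.
Held at cap: Nwosu ($3,500); remaining pool $18,475 reallocated over remaining profit-interest units 20.
Shares after redistribution: Petrov 3,695.00 → $3,700; Ibarra 14,780.00 → $14,775.

Petrov: $3,700 · Ibarra: $14,775 · Nwosu: $3,500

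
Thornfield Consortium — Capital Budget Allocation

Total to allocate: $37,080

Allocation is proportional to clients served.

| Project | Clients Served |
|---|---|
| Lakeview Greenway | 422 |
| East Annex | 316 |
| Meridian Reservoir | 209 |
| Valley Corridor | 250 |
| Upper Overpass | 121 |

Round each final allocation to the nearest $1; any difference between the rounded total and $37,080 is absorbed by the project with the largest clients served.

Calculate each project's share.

Lakeview Greenway: $11,873 | East Annex: $8,890 | Meridian Reservoir: $5,880 | Valley Corridor: $7,033 | Upper Overpass: $3,404

Combined clients served = 1,318.
Raw shares: Lakeview Greenway 422/1,318 × $37,080 = 11,872.35; East Annex 316/1,318 × $37,080 = 8,890.20; Meridian Reservoir 209/1,318 × $37,080 = 5,879.91; Valley Corridor 250/1,318 × $37,080 = 7,033.38; Upper Overpass 121/1,318 × $37,080 = 3,404.16.
After rounding ($1): Lakeview Greenway $11,872; East Annex $8,890; Meridian Reservoir $5,880; Valley Corridor $7,033; Upper Overpass $3,404. Sum = $37,079.
Difference $37,080 − $37,079 = +$1 applied to largest clients served (Lakeview Greenway): Lakeview Greenway becomes $11,873.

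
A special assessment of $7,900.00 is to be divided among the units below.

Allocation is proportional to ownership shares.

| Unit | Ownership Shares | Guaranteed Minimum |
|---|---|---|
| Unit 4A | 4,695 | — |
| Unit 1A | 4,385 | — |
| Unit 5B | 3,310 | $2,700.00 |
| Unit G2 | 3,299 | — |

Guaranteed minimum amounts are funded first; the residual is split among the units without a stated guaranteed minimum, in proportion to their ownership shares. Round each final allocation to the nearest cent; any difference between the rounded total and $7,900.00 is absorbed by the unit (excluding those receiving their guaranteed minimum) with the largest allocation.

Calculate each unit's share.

Unit 4A: $1,972.21 | Unit 1A: $1,841.99 | Unit 5B: $2,700.00 | Unit G2: $1,385.80

Guaranteed amounts: Unit 5B $2,700.00. Remaining pool $5,200.00.
Remaining pool split over remaining ownership shares 12,379: Unit 4A 1,972.2110 → $1,972.21; Unit 1A 1,841.9905 → $1,841.99; Unit G2 1,385.7985 → $1,385.80.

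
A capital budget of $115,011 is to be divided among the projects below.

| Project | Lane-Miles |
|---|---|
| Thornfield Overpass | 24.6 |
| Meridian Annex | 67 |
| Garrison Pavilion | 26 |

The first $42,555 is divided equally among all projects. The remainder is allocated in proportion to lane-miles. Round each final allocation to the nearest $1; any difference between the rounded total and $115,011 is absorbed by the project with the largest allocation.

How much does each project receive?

Equal tier: $42,555 ÷ 3 = $14,185 apiece.
Remainder $72,456 by lane-miles (total 117.6): Thornfield Overpass 15,156.61 → $15,157; Meridian Annex 41,280.20 → $41,280; Garrison Pavilion 16,019.18 → $16,019.
Totals: Thornfield Overpass $14,185 + $15,157 = $29,342; Meridian Annex $14,185 + $41,280 = $55,465; Garrison Pavilion $14,185 + $16,019 = $30,204.

Thornfield Overpass: $29,342 | Meridian Annex: $55,465 | Garrison Pavilion: $30,204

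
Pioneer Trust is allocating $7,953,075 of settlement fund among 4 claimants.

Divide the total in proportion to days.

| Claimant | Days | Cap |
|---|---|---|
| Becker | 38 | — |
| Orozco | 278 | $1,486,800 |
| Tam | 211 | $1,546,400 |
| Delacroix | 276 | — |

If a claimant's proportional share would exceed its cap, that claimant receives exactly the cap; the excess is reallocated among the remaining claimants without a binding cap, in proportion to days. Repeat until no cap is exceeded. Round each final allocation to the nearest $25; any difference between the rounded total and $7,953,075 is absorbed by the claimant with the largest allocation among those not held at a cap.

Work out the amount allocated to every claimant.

Sum of days: 803.
Unconstrained shares: Becker 376,359.71; Orozco 2,753,368.43; Tam 2,089,786.83; Delacroix 2,733,560.02.
Capped: Orozco ($1,486,800), Tam ($1,546,400); balance $4,919,875 reallocated over remaining days 314.
Shares after redistribution: Becker 595,398.89 → $595,400; Delacroix 4,324,476.11 → $4,324,475.

Becker: $595,400 | Orozco: $1,486,800 | Tam: $1,546,400 | Delacroix: $4,324,475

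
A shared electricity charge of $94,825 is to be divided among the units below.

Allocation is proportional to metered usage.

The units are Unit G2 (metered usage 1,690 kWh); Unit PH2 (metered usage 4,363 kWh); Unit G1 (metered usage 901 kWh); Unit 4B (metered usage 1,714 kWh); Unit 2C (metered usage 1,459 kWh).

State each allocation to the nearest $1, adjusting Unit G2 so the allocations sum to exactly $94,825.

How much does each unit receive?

Combined metered usage = 10,127.
Proportional shares: Unit G2 1,690/10,127 × $94,825 = 15,824.45; Unit PH2 4,363/10,127 × $94,825 = 40,853.31; Unit G1 901/10,127 × $94,825 = 8,436.59; Unit 4B 1,714/10,127 × $94,825 = 16,049.18; Unit 2C 1,459/10,127 × $94,825 = 13,661.47.
At nearest $1: Unit G2 $15,824; Unit PH2 $40,853; Unit G1 $8,437; Unit 4B $16,049; Unit 2C $13,661. Sum = $94,824.
Difference $94,825 − $94,824 = +$1 applied to Unit G2: Unit G2 becomes $15,825.

Unit G2: $15,825 | Unit PH2: $40,853 | Unit G1: $8,437 | Unit 4B: $16,049 | Unit 2C: $13,661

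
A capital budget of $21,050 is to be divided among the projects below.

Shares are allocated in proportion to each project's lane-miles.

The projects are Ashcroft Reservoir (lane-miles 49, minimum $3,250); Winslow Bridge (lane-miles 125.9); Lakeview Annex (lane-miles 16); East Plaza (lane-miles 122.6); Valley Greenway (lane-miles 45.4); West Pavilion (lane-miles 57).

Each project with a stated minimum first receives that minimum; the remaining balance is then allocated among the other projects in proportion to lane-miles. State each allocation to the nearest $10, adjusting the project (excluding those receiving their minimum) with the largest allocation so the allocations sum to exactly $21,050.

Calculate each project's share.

Guaranteed amounts: Ashcroft Reservoir $3,250. Residual $17,800.
Residual split over remaining lane-miles 366.9: Winslow Bridge 6,107.99 → $6,110; Lakeview Annex 776.23 → $780; East Plaza 5,947.89 → $5,950; Valley Greenway 2,202.56 → $2,200; West Pavilion 2,765.33 → $2,770.
Rounding difference −$10 applied to Winslow Bridge → $6,100.

Ashcroft Reservoir: $3,250; Winslow Bridge: $6,100; Lakeview Annex: $780; East Plaza: $5,950; Valley Greenway: $2,200; West Pavilion: $2,770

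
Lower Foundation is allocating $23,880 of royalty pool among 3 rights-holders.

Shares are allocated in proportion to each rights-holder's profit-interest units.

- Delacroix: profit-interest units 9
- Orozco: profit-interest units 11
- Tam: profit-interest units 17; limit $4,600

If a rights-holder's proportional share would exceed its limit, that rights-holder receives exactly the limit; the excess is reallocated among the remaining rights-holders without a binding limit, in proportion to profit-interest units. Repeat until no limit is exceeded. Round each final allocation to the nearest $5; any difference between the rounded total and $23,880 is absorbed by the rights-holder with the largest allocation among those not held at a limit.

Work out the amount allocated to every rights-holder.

Delacroix: $8,675 · Orozco: $10,605 · Tam: $4,600

Profit-interest units total: 37.
Proportional shares (ignoring caps): Delacroix 5,808.65; Orozco 7,099.46; Tam 10,971.89.
Capped: Tam ($4,600); residual $19,280 reallocated over remaining profit-interest units 20.
Shares after redistribution: Delacroix 8,676.00 → $8,675; Orozco 10,604.00 → $10,605.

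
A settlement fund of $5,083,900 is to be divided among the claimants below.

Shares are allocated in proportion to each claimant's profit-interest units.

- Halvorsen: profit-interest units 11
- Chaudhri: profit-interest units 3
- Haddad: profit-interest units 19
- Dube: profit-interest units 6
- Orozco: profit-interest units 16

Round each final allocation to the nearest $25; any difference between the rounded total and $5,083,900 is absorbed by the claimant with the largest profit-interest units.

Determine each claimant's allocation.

Halvorsen: $1,016,775 · Chaudhri: $277,300 · Haddad: $1,756,275 · Dube: $554,600 · Orozco: $1,478,950

Sum of profit-interest units: 55.
Proportional shares: Halvorsen 11/55 × $5,083,900 = 1,016,780.00; Chaudhri 3/55 × $5,083,900 = 277,303.64; Haddad 19/55 × $5,083,900 = 1,756,256.36; Dube 6/55 × $5,083,900 = 554,607.27; Orozco 16/55 × $5,083,900 = 1,478,952.73.
After rounding ($25): Halvorsen $1,016,775; Chaudhri $277,300; Haddad $1,756,250; Dube $554,600; Orozco $1,478,950. Sum = $5,083,875.
Difference $5,083,900 − $5,083,875 = +$25 applied to largest profit-interest units (Haddad): Haddad becomes $1,756,275.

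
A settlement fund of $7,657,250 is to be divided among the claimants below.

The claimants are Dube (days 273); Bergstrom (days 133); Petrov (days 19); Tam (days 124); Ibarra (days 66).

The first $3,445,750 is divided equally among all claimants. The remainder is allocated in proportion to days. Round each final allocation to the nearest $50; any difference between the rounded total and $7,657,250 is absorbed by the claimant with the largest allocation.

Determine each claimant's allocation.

Equal tier: $3,445,750 ÷ 5 = $689,150 apiece.
Remainder $4,211,500 by days (total 615): Dube 1,869,495.12 → $1,869,500; Bergstrom 910,779.67 → $910,800; Petrov 130,111.38 → $130,100; Tam 849,147.97 → $849,150; Ibarra 451,965.85 → $451,950.
Totals: Dube $689,150 + $1,869,500 = $2,558,650; Bergstrom $689,150 + $910,800 = $1,599,950; Petrov $689,150 + $130,100 = $819,250; Tam $689,150 + $849,150 = $1,538,300; Ibarra $689,150 + $451,950 = $1,141,100.

Dube: $2,558,650 | Bergstrom: $1,599,950 | Petrov: $819,250 | Tam: $1,538,300 | Ibarra: $1,141,100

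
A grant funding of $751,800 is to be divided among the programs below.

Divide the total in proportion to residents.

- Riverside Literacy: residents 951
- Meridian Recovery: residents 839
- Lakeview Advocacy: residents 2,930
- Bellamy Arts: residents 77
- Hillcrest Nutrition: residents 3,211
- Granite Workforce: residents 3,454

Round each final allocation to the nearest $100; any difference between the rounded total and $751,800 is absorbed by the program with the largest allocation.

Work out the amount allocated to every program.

Total residents = 11,462.
Proportional shares: Riverside Literacy 951/11,462 × $751,800 = 62,376.71; Meridian Recovery 839/11,462 × $751,800 = 55,030.55; Lakeview Advocacy 2,930/11,462 × $751,800 = 192,180.60; Bellamy Arts 77/11,462 × $751,800 = 5,050.48; Hillcrest Nutrition 3,211/11,462 × $751,800 = 210,611.57; Granite Workforce 3,454/11,462 × $751,800 = 226,550.10.
Rounded to nearest $100: Riverside Literacy $62,400; Meridian Recovery $55,000; Lakeview Advocacy $192,200; Bellamy Arts $5,100; Hillcrest Nutrition $210,600; Granite Workforce $226,600. Sum = $751,900.
Difference $751,800 − $751,900 = −$100 applied to largest allocation (Granite Workforce): Granite Workforce becomes $226,500.

Riverside Literacy: $62,400; Meridian Recovery: $55,000; Lakeview Advocacy: $192,200; Bellamy Arts: $5,100; Hillcrest Nutrition: $210,600; Granite Workforce: $226,500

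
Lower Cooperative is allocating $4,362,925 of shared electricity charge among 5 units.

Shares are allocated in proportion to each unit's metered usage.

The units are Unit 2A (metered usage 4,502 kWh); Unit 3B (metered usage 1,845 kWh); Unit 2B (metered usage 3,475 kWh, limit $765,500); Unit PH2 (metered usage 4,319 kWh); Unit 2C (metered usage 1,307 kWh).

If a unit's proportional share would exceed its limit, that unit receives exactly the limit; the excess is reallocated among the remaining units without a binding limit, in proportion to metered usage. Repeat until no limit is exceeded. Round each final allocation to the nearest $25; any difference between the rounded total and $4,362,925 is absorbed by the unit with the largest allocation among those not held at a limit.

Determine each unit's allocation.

Total metered usage = 15,448.
Pro-rata shares before constraints: Unit 2A 1,271,484.23; Unit 3B 521,076.94; Unit 2B 981,432.18; Unit PH2 1,219,800.17; Unit 2C 369,131.47.
Held at cap: Unit 2B ($765,500); remaining pool $3,597,425 reallocated over remaining metered usage 11,973.
Shares after redistribution: Unit 2A 1,352,677.47 → $1,352,675; Unit 3B 554,351.38 → $554,350; Unit PH2 1,297,693.02 → $1,297,700; Unit 2C 392,703.12 → $392,700.

Unit 2A: $1,352,675 | Unit 3B: $554,350 | Unit 2B: $765,500 | Unit PH2: $1,297,700 | Unit 2C: $392,700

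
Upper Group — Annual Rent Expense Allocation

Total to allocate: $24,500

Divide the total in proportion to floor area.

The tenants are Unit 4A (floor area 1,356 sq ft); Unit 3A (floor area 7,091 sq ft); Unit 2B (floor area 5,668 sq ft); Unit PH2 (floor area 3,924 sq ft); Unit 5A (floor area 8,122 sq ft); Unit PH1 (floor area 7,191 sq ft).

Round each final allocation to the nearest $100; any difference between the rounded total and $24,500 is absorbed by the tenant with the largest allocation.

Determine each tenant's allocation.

Unit 4A: $1,000; Unit 3A: $5,200; Unit 2B: $4,200; Unit PH2: $2,900; Unit 5A: $5,900; Unit PH1: $5,300

Sum of floor area: 33,352.
Unrounded shares: Unit 4A 1,356/33,352 × $24,500 = 996.10; Unit 3A 7,091/33,352 × $24,500 = 5,208.97; Unit 2B 5,668/33,352 × $24,500 = 4,163.65; Unit PH2 3,924/33,352 × $24,500 = 2,882.53; Unit 5A 8,122/33,352 × $24,500 = 5,966.33; Unit PH1 7,191/33,352 × $24,500 = 5,282.43.
Rounded to nearest $100: Unit 4A $1,000; Unit 3A $5,200; Unit 2B $4,200; Unit PH2 $2,900; Unit 5A $6,000; Unit PH1 $5,300. Sum = $24,600.
Difference $24,500 − $24,600 = −$100 applied to largest allocation (Unit 5A): Unit 5A becomes $5,900.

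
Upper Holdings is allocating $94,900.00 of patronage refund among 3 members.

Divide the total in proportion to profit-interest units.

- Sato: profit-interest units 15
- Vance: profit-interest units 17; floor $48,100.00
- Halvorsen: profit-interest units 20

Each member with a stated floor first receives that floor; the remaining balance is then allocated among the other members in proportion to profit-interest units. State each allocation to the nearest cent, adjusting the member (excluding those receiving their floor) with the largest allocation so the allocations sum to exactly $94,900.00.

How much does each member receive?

Sato: $20,057.14; Vance: $48,100.00; Halvorsen: $26,742.86

Fund the minimums — Vance $48,100.00. Remaining pool $46,800.00.
Remaining pool split over remaining profit-interest units 35: Sato 20,057.1429 → $20,057.14; Halvorsen 26,742.8571 → $26,742.86.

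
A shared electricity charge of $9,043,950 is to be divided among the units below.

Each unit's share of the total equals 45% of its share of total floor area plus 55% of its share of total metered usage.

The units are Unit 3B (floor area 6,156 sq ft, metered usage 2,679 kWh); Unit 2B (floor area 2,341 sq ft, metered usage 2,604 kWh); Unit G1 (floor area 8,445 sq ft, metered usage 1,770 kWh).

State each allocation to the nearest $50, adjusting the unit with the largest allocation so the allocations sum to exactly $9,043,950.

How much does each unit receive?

Unit 3B: $3,368,150 · Unit 2B: $2,398,850 · Unit G1: $3,276,950

Totals — floor area 16,942, metered usage 7,053.
Composite weights (45% floor area + 55% metered usage): Unit 3B 0.3724; Unit 2B 0.2652; Unit G1 0.3623.
Unrounded shares: Unit 3B 3,368,165.07; Unit 2B 2,398,838.25; Unit G1 3,276,946.68.
Rounded to nearest $50: Unit 3B $3,368,150; Unit 2B $2,398,850; Unit G1 $3,276,950. Sum = $9,043,950.
No rounding difference to absorb.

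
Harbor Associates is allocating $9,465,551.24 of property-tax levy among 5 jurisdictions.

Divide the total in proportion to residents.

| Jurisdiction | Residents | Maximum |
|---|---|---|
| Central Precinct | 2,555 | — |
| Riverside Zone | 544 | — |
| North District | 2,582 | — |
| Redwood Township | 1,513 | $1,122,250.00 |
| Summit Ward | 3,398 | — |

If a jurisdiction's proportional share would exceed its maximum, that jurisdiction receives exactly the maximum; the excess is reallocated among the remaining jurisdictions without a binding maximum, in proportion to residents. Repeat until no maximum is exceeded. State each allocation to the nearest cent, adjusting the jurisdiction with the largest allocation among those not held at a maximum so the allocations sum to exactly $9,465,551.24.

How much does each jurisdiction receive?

Residents total: 10,592.
Pro-rata shares before constraints: Central Precinct 2,283,278.2683; Riverside Zone 486,146.1362; North District 2,307,406.8449; Redwood Township 1,352,093.9413; Summit Ward 3,036,626.0492.
Held at cap: Redwood Township ($1,122,250.00); residual $8,343,301.24 reallocated over remaining residents 9,079.
Shares after redistribution: Central Precinct 2,347,960.6419 → $2,347,960.64; Riverside Zone 499,918.0388 → $499,918.04; North District 2,372,772.7505 → $2,372,772.75; Summit Ward 3,122,649.8087 → $3,122,649.81.

Central Precinct: $2,347,960.64 · Riverside Zone: $499,918.04 · North District: $2,372,772.75 · Redwood Township: $1,122,250.00 · Summit Ward: $3,122,649.81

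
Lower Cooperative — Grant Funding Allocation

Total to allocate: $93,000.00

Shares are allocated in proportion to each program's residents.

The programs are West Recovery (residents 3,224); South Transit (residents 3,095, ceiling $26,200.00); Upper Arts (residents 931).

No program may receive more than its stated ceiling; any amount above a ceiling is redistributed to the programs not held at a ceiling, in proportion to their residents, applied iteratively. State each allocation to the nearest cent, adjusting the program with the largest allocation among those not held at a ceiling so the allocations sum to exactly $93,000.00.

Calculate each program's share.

Residents total: 7,250.
Pro-rata shares before constraints: West Recovery 41,356.1379; South Transit 39,701.3793; Upper Arts 11,942.4828.
Cap binds for South Transit ($26,200.00); remaining pool $66,800.00 reallocated over remaining residents 4,155.
Remaining shares: West Recovery 51,832.2984 → $51,832.30; Upper Arts 14,967.7016 → $14,967.70.

West Recovery: $51,832.30; South Transit: $26,200.00; Upper Arts: $14,967.70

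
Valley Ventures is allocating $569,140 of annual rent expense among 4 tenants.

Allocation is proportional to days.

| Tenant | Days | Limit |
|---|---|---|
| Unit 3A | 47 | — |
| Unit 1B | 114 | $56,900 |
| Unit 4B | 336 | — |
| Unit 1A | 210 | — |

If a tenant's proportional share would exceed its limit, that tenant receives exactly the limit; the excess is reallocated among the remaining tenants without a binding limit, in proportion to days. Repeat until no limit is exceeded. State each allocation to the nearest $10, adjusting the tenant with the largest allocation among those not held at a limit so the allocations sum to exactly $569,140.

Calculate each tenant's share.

Unit 3A: $40,600 | Unit 1B: $56,900 | Unit 4B: $290,240 | Unit 1A: $181,400

Sum of days: 707.
Pro-rata shares before constraints: Unit 3A 37,835.33; Unit 1B 91,770.81; Unit 4B 270,482.38; Unit 1A 169,051.49.
Cap binds for Unit 1B ($56,900); balance $512,240 reallocated over remaining days 593.
Shares after redistribution: Unit 3A 40,599.12 → $40,600; Unit 4B 290,240.54 → $290,240; Unit 1A 181,400.34 → $181,400.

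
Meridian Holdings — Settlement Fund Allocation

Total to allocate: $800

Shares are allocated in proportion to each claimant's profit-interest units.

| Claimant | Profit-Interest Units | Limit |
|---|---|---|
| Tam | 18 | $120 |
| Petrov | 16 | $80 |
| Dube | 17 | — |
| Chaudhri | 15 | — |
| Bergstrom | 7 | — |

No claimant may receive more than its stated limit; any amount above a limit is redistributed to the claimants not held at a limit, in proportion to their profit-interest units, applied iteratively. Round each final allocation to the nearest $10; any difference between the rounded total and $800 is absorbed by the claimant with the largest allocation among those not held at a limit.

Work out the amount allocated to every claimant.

Sum of profit-interest units: 73.
Unconstrained shares: Tam 197.26; Petrov 175.34; Dube 186.30; Chaudhri 164.38; Bergstrom 76.71.
Capped: Tam ($120), Petrov ($80); residual $600 reallocated over remaining profit-interest units 39.
Shares after redistribution: Dube 261.54 → $260; Chaudhri 230.77 → $230; Bergstrom 107.69 → $110.

Tam: $120; Petrov: $80; Dube: $260; Chaudhri: $230; Bergstrom: $110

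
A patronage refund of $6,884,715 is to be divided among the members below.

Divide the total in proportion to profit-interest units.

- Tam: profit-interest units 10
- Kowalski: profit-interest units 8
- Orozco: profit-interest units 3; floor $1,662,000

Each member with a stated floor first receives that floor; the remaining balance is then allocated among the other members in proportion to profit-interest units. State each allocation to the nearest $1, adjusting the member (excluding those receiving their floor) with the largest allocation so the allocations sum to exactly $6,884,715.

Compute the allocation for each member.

Fund the minimums — Orozco $1,662,000. Residual $5,222,715.
Residual split over remaining profit-interest units 18: Tam 2,901,508.33 → $2,901,508; Kowalski 2,321,206.67 → $2,321,207.

Tam: $2,901,508 · Kowalski: $2,321,207 · Orozco: $1,662,000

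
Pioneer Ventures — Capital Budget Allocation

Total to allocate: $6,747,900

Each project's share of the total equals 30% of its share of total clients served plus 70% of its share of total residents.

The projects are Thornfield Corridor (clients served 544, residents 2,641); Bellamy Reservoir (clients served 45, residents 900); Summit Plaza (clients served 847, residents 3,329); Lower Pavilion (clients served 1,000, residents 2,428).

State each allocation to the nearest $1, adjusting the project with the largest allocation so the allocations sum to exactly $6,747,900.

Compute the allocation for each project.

Thornfield Corridor: $1,793,746 | Bellamy Reservoir: $494,610 | Summit Plaza: $2,395,060 | Lower Pavilion: $2,064,484

Clients served total 2,436; residents total 9,298.
Combined weights (30% clients served + 70% residents): Thornfield Corridor 0.2658; Bellamy Reservoir 0.0733; Summit Plaza 0.3549; Lower Pavilion 0.3059.
Raw shares: Thornfield Corridor 1,793,745.53; Bellamy Reservoir 494,610.13; Summit Plaza 2,395,060.05; Lower Pavilion 2,064,484.29.
At nearest $1: Thornfield Corridor $1,793,746; Bellamy Reservoir $494,610; Summit Plaza $2,395,060; Lower Pavilion $2,064,484. Sum = $6,747,900.
No rounding difference to absorb.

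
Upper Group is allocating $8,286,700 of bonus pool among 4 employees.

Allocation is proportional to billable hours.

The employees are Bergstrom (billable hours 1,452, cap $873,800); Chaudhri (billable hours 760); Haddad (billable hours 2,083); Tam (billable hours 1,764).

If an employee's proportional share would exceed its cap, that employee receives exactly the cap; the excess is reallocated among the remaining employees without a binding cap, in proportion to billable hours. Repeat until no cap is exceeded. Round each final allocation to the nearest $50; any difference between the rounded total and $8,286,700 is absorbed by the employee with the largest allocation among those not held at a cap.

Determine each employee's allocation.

Bergstrom: $873,800; Chaudhri: $1,222,900; Haddad: $3,351,650; Tam: $2,838,350

Total billable hours = 6,059.
Proportional shares (ignoring caps): Bergstrom 1,985,853.84; Chaudhri 1,039,427.63; Haddad 2,848,852.30; Tam 2,412,566.23.
Capped: Bergstrom ($873,800); balance $7,412,900 reallocated over remaining billable hours 4,607.
Redistributed shares: Chaudhri 1,222,879.10 → $1,222,900; Haddad 3,351,654.16 → $3,351,650; Tam 2,838,366.75 → $2,838,350.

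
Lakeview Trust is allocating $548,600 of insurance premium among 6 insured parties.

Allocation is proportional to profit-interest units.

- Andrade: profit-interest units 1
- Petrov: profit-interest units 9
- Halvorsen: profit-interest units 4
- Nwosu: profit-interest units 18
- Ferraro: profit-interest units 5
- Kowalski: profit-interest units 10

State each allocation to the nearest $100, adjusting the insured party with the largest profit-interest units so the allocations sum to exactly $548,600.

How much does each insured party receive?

Profit-interest units total: 47.
Pro-rata amounts: Andrade 1/47 × $548,600 = 11,672.34; Petrov 9/47 × $548,600 = 105,051.06; Halvorsen 4/47 × $548,600 = 46,689.36; Nwosu 18/47 × $548,600 = 210,102.13; Ferraro 5/47 × $548,600 = 58,361.70; Kowalski 10/47 × $548,600 = 116,723.40.
At nearest $100: Andrade $11,700; Petrov $105,100; Halvorsen $46,700; Nwosu $210,100; Ferraro $58,400; Kowalski $116,700. Sum = $548,700.
Difference $548,600 − $548,700 = −$100 applied to largest profit-interest units (Nwosu): Nwosu becomes $210,000.

Andrade: $11,700; Petrov: $105,100; Halvorsen: $46,700; Nwosu: $210,000; Ferraro: $58,400; Kowalski: $116,700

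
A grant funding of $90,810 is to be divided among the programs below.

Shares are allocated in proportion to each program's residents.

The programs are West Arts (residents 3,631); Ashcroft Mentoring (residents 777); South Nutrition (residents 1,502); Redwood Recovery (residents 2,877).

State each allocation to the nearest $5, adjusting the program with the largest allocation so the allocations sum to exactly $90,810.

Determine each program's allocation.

Sum of residents: 8,787.
Pro-rata amounts: West Arts 3,631/8,787 × $90,810 = 37,524.88; Ashcroft Mentoring 777/8,787 × $90,810 = 8,029.97; South Nutrition 1,502/8,787 × $90,810 = 15,522.55; Redwood Recovery 2,877/8,787 × $90,810 = 29,732.60.
Rounded to nearest $5: West Arts $37,525; Ashcroft Mentoring $8,030; South Nutrition $15,525; Redwood Recovery $29,735. Sum = $90,815.
Difference $90,810 − $90,815 = −$5 applied to largest allocation (West Arts): West Arts becomes $37,520.

West Arts: $37,520; Ashcroft Mentoring: $8,030; South Nutrition: $15,525; Redwood Recovery: $29,735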